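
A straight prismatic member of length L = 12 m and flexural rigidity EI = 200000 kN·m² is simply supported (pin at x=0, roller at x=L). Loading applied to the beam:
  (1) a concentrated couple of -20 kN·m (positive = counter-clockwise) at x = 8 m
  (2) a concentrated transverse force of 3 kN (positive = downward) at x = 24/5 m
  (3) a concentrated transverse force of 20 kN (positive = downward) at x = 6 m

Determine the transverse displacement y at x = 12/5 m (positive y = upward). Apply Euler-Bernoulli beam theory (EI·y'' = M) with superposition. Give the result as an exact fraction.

y(12/5) = -3211/1562500 m

Load 1 — applied couple M₀=-20 kN·m at a=8 m (b=L-a=4):
  y_1 = (M₀x³/(6L)+C₁x)/EI  [x≤a] with C₁=M₀(3b²-L²)/(6L)=80/3 = ((-20)·(12/5)³/(6·12)+(80/3)·(12/5))/200000 = 47/156250 m
Load 2 — point force P=3 kN at a=24/5 m (b=L-a=36/5):
  y_2 = -Pbx(L²-b²-x²)/(6LEI)  [x≤a] = -3·(36/5)·(12/5)·(12²-(36/5)²-(12/5)²)/(6·12·200000) = -243/781250 m
Load 3 — point force P=20 kN at a=6 m (b=L-a=6):
  y_3 = -Pbx(L²-b²-x²)/(6LEI)  [x≤a] = -20·6·(12/5)·(12²-6²-(12/5)²)/(6·12·200000) = -639/312500 m
Superposition: y = Σ y_i = -3211/1562500 m ≈ -0.002055 m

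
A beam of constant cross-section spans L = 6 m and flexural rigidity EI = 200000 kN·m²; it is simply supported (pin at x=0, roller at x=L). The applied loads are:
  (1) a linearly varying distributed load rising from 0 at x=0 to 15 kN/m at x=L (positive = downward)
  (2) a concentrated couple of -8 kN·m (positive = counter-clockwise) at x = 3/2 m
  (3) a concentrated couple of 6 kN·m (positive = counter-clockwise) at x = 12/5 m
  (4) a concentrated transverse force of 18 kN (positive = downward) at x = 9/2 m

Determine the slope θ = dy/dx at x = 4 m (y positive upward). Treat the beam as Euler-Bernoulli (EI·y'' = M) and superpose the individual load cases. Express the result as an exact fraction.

Load 1 — triangular load w₀=15 kN/m (0→w₀ over full span):
  θ_1 = -w₀(7L⁴-30L²x²+15x⁴)/(360LEI) = -15·(7·6⁴-30·6²·4²+15·4⁴)/(360·6·200000) = 91/600000 rad
Load 2 — applied couple M₀=-8 kN·m at a=3/2 m (b=L-a=9/2):
  θ_2 = (M₀x²/(2L)-M₀(x-a)+C₁)/EI  [x>a] with C₁=M₀(3b²-L²)/(6L)=-11/2 = ((-8)·4²/(2·6)-(-8)·(4-(3/2))+(-11/2))/200000 = 23/1200000 rad
Load 3 — applied couple M₀=6 kN·m at a=12/5 m (b=L-a=18/5):
  θ_3 = (M₀x²/(2L)-M₀(x-a)+C₁)/EI  [x>a] with C₁=M₀(3b²-L²)/(6L)=12/25 = (6·4²/(2·6)-6·(4-(12/5))+(12/25))/200000 = -7/1250000 rad
Load 4 — point force P=18 kN at a=9/2 m (b=L-a=3/2):
  θ_4 = -Pb(L²-b²-3x²)/(6LEI)  [x≤a] = -18·(3/2)·(6²-(3/2)²-3·4²)/(6·6·200000) = 171/3200000 rad
Superposition: θ = Σ θ_i = 52481/240000000 rad ≈ 0.000219 rad

θ(4) = 52481/240000000 rad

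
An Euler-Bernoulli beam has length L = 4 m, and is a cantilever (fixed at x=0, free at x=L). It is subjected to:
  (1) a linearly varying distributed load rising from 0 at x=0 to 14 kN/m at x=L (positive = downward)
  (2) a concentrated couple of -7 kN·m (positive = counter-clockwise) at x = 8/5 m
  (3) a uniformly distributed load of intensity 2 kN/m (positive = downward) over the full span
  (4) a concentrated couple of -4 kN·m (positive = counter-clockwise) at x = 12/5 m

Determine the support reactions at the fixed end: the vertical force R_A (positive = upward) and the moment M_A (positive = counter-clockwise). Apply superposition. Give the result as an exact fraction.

R_A = 36 kN, M_A = 305/3 kN·m

Load 1 — triangular load w₀=14 kN/m (0→w₀ over full span):
  R_A = w₀L/2 = 14·4/2 = 28 kN
  M_A = w₀L²/3 = 14·4²/3 = 224/3 kN·m
Load 2 — applied couple M₀=-7 kN·m at a=8/5 m (b=L-a=12/5):
  R_A = 0 kN
  M_A = -M₀ = -(-7) = 7 kN·m
Load 3 — uniform load w=2 kN/m over full span:
  R_A = wL = 2·4 = 8 kN
  M_A = wL²/2 = 2·4²/2 = 16 kN·m
Load 4 — applied couple M₀=-4 kN·m at a=12/5 m (b=L-a=8/5):
  R_A = 0 kN
  M_A = -M₀ = -(-4) = 4 kN·m
Superposition: R_A = 36 kN, M_A = 305/3 kN·m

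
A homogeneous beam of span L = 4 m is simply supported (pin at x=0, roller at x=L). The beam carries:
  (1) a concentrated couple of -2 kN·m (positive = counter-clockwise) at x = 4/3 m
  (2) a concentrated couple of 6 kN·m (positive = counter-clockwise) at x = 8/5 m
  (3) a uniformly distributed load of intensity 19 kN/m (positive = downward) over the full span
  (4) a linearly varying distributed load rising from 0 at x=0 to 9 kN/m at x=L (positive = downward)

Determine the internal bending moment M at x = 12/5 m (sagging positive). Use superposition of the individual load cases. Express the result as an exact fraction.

Load 1 — applied couple M₀=-2 kN·m at a=4/3 m (b=L-a=8/3):
  M_1 = M₀x/L - M₀  [x>a] = (-2)·(12/5)/4 - (-2) = 4/5 kN·m
Load 2 — applied couple M₀=6 kN·m at a=8/5 m (b=L-a=12/5):
  M_2 = M₀x/L - M₀  [x>a] = 6·(12/5)/4 - 6 = -12/5 kN·m
Load 3 — uniform load w=19 kN/m over full span:
  M_3 = wx(L-x)/2 = 19·(12/5)·(4-(12/5))/2 = 912/25 kN·m
Load 4 — triangular load w₀=9 kN/m (0→w₀ over full span):
  M_4 = w₀Lx/6 - w₀x³/(6L) = 9·4·(12/5)/6 - 9·(12/5)³/(6·4) = 1152/125 kN·m
Superposition: M = Σ M_i = 5512/125 kN·m ≈ 44.096000 kN·m

M(12/5) = 5512/125 kN·m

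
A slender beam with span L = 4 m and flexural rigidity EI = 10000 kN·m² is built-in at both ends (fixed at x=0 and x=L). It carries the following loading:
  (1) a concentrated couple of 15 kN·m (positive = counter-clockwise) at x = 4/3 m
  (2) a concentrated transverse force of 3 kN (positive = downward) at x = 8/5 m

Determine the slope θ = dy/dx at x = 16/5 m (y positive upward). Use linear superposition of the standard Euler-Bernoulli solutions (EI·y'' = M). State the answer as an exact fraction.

Load 1 — applied couple M₀=15 kN·m at a=4/3 m (b=L-a=8/3):
  θ_1 = (R_Ax²/2 - M_Ax - M₀(x-a))/EI  [x>a] with R_A=5, M_A=0 = (5·(16/5)²/2 - 0·(16/5) - 15·((16/5)-(4/3)))/10000 = -3/12500 rad
Load 2 — point force P=3 kN at a=8/5 m (b=L-a=12/5):
  θ_2 = Pa²(L-x)(2bL-(3b+a)(L-x))/(2L³EI)  [x>a] = 3·(8/5)²·(4-(16/5))·(2·(12/5)·4-(3·(12/5)+(8/5))·(4-(16/5)))/(2·4³·10000) = 114/1953125 rad
Superposition: θ = Σ θ_i = -1419/7812500 rad ≈ -0.000182 rad

θ(16/5) = -1419/7812500 rad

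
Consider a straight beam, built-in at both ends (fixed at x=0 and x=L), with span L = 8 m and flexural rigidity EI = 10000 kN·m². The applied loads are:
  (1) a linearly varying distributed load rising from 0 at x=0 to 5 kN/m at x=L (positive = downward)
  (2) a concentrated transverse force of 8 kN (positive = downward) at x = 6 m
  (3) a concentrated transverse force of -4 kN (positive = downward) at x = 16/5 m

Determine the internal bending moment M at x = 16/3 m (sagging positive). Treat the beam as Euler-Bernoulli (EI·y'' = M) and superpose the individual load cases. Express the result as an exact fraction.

M(16/3) = 86213/10125 kN·m

Load 1 — triangular load w₀=5 kN/m (0→w₀ over full span):
  M_1 = 3w₀Lx/20 - w₀L²/30 - w₀x³/(6L) = 3·5·8·(16/3)/20 - 5·8²/30 - 5·(16/3)³/(6·8) = 448/81 kN·m
Load 2 — point force P=8 kN at a=6 m (b=L-a=2):
  M_2 = Pb²(3a+b)x/L³ - Pab²/L²  [x≤a] = 8·2²·(3·6+2)·(16/3)/8³ - 8·6·2²/8² = 11/3 kN·m
Load 3 — point force P=-4 kN at a=16/5 m (b=L-a=24/5):
  M_3 = Pa²(a+3b)(L-x)/L³ - Pa²b/L²  [x>a] = (-4)·(16/5)²·((16/5)+3·(24/5))·(8-(16/3))/8³ - (-4)·(16/5)²·(24/5)/8² = -256/375 kN·m
Superposition: M = Σ M_i = 86213/10125 kN·m ≈ 8.514864 kN·m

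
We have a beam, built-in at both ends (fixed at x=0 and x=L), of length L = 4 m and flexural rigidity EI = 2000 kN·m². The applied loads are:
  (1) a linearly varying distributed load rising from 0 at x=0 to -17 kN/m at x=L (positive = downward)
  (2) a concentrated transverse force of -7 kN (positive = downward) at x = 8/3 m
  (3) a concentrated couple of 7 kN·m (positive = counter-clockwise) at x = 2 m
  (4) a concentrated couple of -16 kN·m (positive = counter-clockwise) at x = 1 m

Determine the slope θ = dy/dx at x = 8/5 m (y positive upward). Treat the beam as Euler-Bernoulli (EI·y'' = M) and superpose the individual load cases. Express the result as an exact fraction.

Load 1 — triangular load w₀=-17 kN/m (0→w₀ over full span):
  θ_1 = -w₀(2x(L-x)(L-2x)(x+2L)+x²(L-x)²)/(120LEI) = -(-17)·(2·(8/5)·(4-(8/5))·(4-2·(8/5))·((8/5)+2·4)+(8/5)²·(4-(8/5))²)/(120·4·2000) = 102/78125 rad
Load 2 — point force P=-7 kN at a=8/3 m (b=L-a=4/3):
  θ_2 = -Pb²x(2aL-(3a+b)x)/(2L³EI)  [x≤a] = -(-7)·(4/3)²·(8/5)·(2·(8/3)·4-(3·(8/3)+(4/3))·(8/5))/(2·4³·2000) = 14/28125 rad
Load 3 — applied couple M₀=7 kN·m at a=2 m (b=L-a=2):
  θ_3 = (R_Ax²/2 - M_Ax)/EI  [x≤a] with R_A=21/8, M_A=7/4 = ((21/8)·(8/5)²/2 - (7/4)·(8/5))/2000 = 7/25000 rad
Load 4 — applied couple M₀=-16 kN·m at a=1 m (b=L-a=3):
  θ_4 = (R_Ax²/2 - M_Ax - M₀(x-a))/EI  [x>a] with R_A=-9/2, M_A=3 = ((-9/2)·(8/5)²/2 - 3·(8/5) - (-16)·((8/5)-1))/2000 = -3/6250 rad
Superposition: θ = Σ θ_i = 9019/5625000 rad ≈ 0.001603 rad

θ(8/5) = 9019/5625000 rad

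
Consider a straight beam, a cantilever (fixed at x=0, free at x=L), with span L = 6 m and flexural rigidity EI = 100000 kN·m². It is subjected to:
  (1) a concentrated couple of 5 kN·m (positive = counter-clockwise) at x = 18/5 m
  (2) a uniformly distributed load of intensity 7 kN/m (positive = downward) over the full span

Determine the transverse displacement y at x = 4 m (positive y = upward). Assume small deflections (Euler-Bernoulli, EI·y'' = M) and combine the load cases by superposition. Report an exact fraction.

Load 1 — applied couple M₀=5 kN·m at a=18/5 m (b=L-a=12/5):
  y_1 = M₀a(2x-a)/(2EI)  [x>a] = 5·(18/5)·(2·4-(18/5))/(2·100000) = 99/250000 m
Load 2 — uniform load w=7 kN/m over full span:
  y_2 = -wx²(x²-4Lx+6L²)/(24EI) = -7·4²·(4²-4·6·4+6·6²)/(24·100000) = -119/18750 m
Superposition: y = Σ y_i = -4463/750000 m ≈ -0.005951 m

y(4) = -4463/750000 m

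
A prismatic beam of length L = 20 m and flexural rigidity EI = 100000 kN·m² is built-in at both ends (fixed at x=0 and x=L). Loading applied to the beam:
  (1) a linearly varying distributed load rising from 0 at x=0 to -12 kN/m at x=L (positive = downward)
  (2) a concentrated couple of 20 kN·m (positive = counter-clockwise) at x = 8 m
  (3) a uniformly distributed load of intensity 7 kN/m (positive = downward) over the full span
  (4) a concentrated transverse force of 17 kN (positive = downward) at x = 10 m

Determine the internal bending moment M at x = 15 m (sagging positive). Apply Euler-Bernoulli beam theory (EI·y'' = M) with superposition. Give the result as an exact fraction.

M(15) = -212/15 kN·m

Load 1 — triangular load w₀=-12 kN/m (0→w₀ over full span):
  M_1 = 3w₀Lx/20 - w₀L²/30 - w₀x³/(6L) = 3·(-12)·20·15/20 - (-12)·20²/30 - (-12)·15³/(6·20) = -85/2 kN·m
Load 2 — applied couple M₀=20 kN·m at a=8 m (b=L-a=12):
  M_2 = R_Ax - M_A - M₀  [x>a] with R_A=36/25, M_A=12/5 = (36/25)·15 - (12/5) - 20 = -4/5 kN·m
Load 3 — uniform load w=7 kN/m over full span:
  M_3 = wLx/2 - wL²/12 - wx²/2 = 7·20·15/2 - 7·20²/12 - 7·15²/2 = 175/6 kN·m
Load 4 — point force P=17 kN at a=10 m (b=L-a=10):
  M_4 = Pa²(a+3b)(L-x)/L³ - Pa²b/L²  [x>a] = 17·10²·(10+3·10)·(20-15)/20³ - 17·10²·10/20² = 0 kN·m
Superposition: M = Σ M_i = -212/15 kN·m ≈ -14.133333 kN·m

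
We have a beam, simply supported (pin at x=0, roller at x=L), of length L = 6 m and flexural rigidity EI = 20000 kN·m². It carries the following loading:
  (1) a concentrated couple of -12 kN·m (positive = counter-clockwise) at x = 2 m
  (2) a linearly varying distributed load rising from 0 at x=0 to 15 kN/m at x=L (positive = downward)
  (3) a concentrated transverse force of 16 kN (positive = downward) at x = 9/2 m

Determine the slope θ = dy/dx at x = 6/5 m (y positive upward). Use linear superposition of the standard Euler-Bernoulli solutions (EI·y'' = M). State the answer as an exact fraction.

Load 1 — applied couple M₀=-12 kN·m at a=2 m (b=L-a=4):
  θ_1 = (M₀x²/(2L)+C₁)/EI  [x≤a] with C₁=M₀(3b²-L²)/(6L)=-4 = ((-12)·(6/5)²/(2·6)+(-4))/20000 = -17/62500 rad
Load 2 — triangular load w₀=15 kN/m (0→w₀ over full span):
  θ_2 = -w₀(7L⁴-30L²x²+15x⁴)/(360LEI) = -15·(7·6⁴-30·6²·(6/5)²+15·(6/5)⁴)/(360·6·20000) = -819/312500 rad
Load 3 — point force P=16 kN at a=9/2 m (b=L-a=3/2):
  θ_3 = -Pb(L²-b²-3x²)/(6LEI)  [x≤a] = -16·(3/2)·(6²-(3/2)²-3·(6/5)²)/(6·6·20000) = -981/1000000 rad
Superposition: θ = Σ θ_i = -19369/5000000 rad ≈ -0.003874 rad

θ(6/5) = -19369/5000000 rad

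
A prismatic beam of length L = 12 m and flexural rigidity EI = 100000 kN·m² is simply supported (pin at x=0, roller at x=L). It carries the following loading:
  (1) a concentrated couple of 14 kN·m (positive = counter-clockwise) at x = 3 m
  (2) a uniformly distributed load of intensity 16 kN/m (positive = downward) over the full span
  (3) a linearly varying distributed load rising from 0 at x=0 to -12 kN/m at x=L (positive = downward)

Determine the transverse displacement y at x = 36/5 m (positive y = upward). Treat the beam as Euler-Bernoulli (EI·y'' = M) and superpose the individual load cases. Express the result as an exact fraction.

Load 1 — applied couple M₀=14 kN·m at a=3 m (b=L-a=9):
  y_1 = (M₀x³/(6L)-M₀(x-a)²/2+C₁x)/EI  [x>a] with C₁=M₀(3b²-L²)/(6L)=77/4 = (14·(36/5)³/(6·12)-14·((36/5)-3)²/2+(77/4)·(36/5))/100000 = 5481/6250000 m
Load 2 — uniform load w=16 kN/m over full span:
  y_2 = -wx(L³-2Lx²+x³)/(24EI) = -16·(36/5)·(12³-2·12·(36/5)²+(36/5)³)/(24·100000) = -80352/1953125 m
Load 3 — triangular load w₀=-12 kN/m (0→w₀ over full span):
  y_3 = -w₀x(7L⁴-10L²x²+3x⁴)/(360LEI) = -(-12)·(36/5)·(7·12⁴-10·12²·(36/5)²+3·(36/5)⁴)/(360·12·100000) = 767232/48828125 m
Superposition: y = Σ y_i = -19179963/781250000 m ≈ -0.024550 m

y(36/5) = -19179963/781250000 m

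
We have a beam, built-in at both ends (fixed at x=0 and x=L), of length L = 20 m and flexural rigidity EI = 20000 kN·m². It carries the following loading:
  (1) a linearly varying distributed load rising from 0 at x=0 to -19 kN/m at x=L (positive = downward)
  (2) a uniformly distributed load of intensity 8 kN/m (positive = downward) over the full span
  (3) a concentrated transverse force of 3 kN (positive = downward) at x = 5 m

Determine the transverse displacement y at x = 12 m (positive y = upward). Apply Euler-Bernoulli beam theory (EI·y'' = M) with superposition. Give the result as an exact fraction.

Load 1 — triangular load w₀=-19 kN/m (0→w₀ over full span):
  y_1 = -w₀x²(L-x)²(x+2L)/(120LEI) = -(-19)·12²·(20-12)²·(12+2·20)/(120·20·20000) = 2964/15625 m
Load 2 — uniform load w=8 kN/m over full span:
  y_2 = -wx²(L-x)²/(24EI) = -8·12²·(20-12)²/(24·20000) = -96/625 m
Load 3 — point force P=3 kN at a=5 m (b=L-a=15):
  y_3 = -Pa²(L-x)²(3bL-(3b+a)(L-x))/(6L³EI)  [x>a] = -3·5²·(20-12)²·(3·15·20-(3·15+5)·(20-12))/(6·20³·20000) = -1/400 m
Superposition: y = Σ y_i = 8399/250000 m ≈ 0.033596 m

y(12) = 8399/250000 m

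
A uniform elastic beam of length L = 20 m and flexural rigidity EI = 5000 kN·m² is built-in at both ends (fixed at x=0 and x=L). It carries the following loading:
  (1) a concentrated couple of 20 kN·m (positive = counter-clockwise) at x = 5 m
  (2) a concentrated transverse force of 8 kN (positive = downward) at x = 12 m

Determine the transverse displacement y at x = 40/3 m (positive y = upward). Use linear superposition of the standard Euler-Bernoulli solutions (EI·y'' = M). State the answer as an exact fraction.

Load 1 — applied couple M₀=20 kN·m at a=5 m (b=L-a=15):
  y_1 = (R_Ax³/6 - M_Ax²/2 - M₀(x-a)²/2)/EI  [x>a] with R_A=9/8, M_A=-15/4 = ((9/8)·(40/3)³/6 - (-15/4)·(40/3)²/2 - 20·((40/3)-5)²/2)/5000 = 1/60 m
Load 2 — point force P=8 kN at a=12 m (b=L-a=8):
  y_2 = -Pa²(L-x)²(3bL-(3b+a)(L-x))/(6L³EI)  [x>a] = -8·12²·(20-(40/3))²·(3·8·20-(3·8+12)·(20-(40/3)))/(6·20³·5000) = -32/625 m
Superposition: y = Σ y_i = -259/7500 m ≈ -0.034533 m

y(40/3) = -259/7500 m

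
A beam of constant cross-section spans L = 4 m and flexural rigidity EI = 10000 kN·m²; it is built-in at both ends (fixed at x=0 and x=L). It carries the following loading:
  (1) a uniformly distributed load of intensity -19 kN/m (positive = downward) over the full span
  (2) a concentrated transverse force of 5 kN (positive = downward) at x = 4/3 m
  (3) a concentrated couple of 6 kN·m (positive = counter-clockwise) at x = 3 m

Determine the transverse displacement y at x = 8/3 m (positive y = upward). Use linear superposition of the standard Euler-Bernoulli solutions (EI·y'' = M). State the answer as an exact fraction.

y(8/3) = 4303/5467500 m

Load 1 — uniform load w=-19 kN/m over full span:
  y_1 = -wx²(L-x)²/(24EI) = -(-19)·(8/3)²·(4-(8/3))²/(24·10000) = 152/151875 m
Load 2 — point force P=5 kN at a=4/3 m (b=L-a=8/3):
  y_2 = -Pa²(L-x)²(3bL-(3b+a)(L-x))/(6L³EI)  [x>a] = -5·(4/3)²·(4-(8/3))²·(3·(8/3)·4-(3·(8/3)+(4/3))·(4-(8/3)))/(6·4³·10000) = -22/273375 m
Load 3 — applied couple M₀=6 kN·m at a=3 m (b=L-a=1):
  y_3 = (R_Ax³/6 - M_Ax²/2)/EI  [x≤a] with R_A=27/16, M_A=15/8 = ((27/16)·(8/3)³/6 - (15/8)·(8/3)²/2)/10000 = -1/7500 m
Superposition: y = Σ y_i = 4303/5467500 m ≈ 0.000787 m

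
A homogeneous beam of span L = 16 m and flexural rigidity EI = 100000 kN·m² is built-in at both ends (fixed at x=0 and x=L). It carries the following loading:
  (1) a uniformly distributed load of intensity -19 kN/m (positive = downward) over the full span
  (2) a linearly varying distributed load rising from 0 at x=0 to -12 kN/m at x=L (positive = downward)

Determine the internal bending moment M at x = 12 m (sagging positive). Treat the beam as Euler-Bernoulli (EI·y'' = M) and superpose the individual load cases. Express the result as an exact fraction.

Load 1 — uniform load w=-19 kN/m over full span:
  M_1 = wLx/2 - wL²/12 - wx²/2 = (-19)·16·12/2 - (-19)·16²/12 - (-19)·12²/2 = -152/3 kN·m
Load 2 — triangular load w₀=-12 kN/m (0→w₀ over full span):
  M_2 = 3w₀Lx/20 - w₀L²/30 - w₀x³/(6L) = 3·(-12)·16·12/20 - (-12)·16²/30 - (-12)·12³/(6·16) = -136/5 kN·m
Superposition: M = Σ M_i = -1168/15 kN·m ≈ -77.866667 kN·m

M(12) = -1168/15 kN·m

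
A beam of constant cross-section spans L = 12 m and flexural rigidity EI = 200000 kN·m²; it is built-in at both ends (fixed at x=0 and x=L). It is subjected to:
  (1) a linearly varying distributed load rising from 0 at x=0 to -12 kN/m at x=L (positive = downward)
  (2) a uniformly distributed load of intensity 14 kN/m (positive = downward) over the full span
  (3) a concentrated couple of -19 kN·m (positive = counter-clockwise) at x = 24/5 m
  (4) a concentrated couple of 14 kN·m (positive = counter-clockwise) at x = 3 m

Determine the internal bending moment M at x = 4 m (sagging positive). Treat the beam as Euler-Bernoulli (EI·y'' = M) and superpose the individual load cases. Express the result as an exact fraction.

M(4) = 14941/600 kN·m

Load 1 — triangular load w₀=-12 kN/m (0→w₀ over full span):
  M_1 = 3w₀Lx/20 - w₀L²/30 - w₀x³/(6L) = 3·(-12)·12·4/20 - (-12)·12²/30 - (-12)·4³/(6·12) = -272/15 kN·m
Load 2 — uniform load w=14 kN/m over full span:
  M_2 = wLx/2 - wL²/12 - wx²/2 = 14·12·4/2 - 14·12²/12 - 14·4²/2 = 56 kN·m
Load 3 — applied couple M₀=-19 kN·m at a=24/5 m (b=L-a=36/5):
  M_3 = R_Ax - M_A  [x≤a] with R_A=-57/25, M_A=-57/25 = (-57/25)·4 - (-57/25) = -171/25 kN·m
Load 4 — applied couple M₀=14 kN·m at a=3 m (b=L-a=9):
  M_4 = R_Ax - M_A - M₀  [x>a] with R_A=21/16, M_A=-21/8 = (21/16)·4 - (-21/8) - 14 = -49/8 kN·m
Superposition: M = Σ M_i = 14941/600 kN·m ≈ 24.901667 kN·m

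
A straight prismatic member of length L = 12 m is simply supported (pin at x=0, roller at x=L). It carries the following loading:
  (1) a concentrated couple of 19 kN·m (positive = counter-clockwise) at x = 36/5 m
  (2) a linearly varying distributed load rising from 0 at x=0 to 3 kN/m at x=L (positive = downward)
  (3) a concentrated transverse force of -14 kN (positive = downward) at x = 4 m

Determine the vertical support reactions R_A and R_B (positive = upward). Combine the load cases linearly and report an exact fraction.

R_A = -7/4 kN, R_B = 23/4 kN

Load 1 — applied couple M₀=19 kN·m at a=36/5 m (b=L-a=24/5):
  R_A = M₀/L = 19/12 kN
  R_B = -M₀/L = -19/12 kN
Load 2 — triangular load w₀=3 kN/m (0→w₀ over full span):
  R_A = w₀L/6 = 3·12/6 = 6 kN
  R_B = w₀L/3 = 3·12/3 = 12 kN
Load 3 — point force P=-14 kN at a=4 m (b=L-a=8):
  R_A = Pb/L = (-14)·8/12 = -28/3 kN
  R_B = Pa/L = (-14)·4/12 = -14/3 kN
Superposition: R_A = -7/4 kN, R_B = 23/4 kN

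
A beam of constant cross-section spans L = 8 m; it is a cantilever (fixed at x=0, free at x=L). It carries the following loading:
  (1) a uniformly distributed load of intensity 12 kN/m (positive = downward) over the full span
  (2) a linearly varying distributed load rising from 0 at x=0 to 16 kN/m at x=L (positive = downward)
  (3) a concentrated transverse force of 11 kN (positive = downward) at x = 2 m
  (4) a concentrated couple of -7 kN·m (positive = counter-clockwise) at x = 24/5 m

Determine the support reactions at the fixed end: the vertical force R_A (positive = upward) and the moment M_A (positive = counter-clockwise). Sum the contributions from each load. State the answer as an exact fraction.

Load 1 — uniform load w=12 kN/m over full span:
  R_A = wL = 12·8 = 96 kN
  M_A = wL²/2 = 12·8²/2 = 384 kN·m
Load 2 — triangular load w₀=16 kN/m (0→w₀ over full span):
  R_A = w₀L/2 = 16·8/2 = 64 kN
  M_A = w₀L²/3 = 16·8²/3 = 1024/3 kN·m
Load 3 — point force P=11 kN at a=2 m (b=L-a=6):
  R_A = P = 11 kN
  M_A = Pa = 11·2 = 22 kN·m
Load 4 — applied couple M₀=-7 kN·m at a=24/5 m (b=L-a=16/5):
  R_A = 0 kN
  M_A = -M₀ = -(-7) = 7 kN·m
Superposition: R_A = 171 kN, M_A = 2263/3 kN·m

R_A = 171 kN, M_A = 2263/3 kN·m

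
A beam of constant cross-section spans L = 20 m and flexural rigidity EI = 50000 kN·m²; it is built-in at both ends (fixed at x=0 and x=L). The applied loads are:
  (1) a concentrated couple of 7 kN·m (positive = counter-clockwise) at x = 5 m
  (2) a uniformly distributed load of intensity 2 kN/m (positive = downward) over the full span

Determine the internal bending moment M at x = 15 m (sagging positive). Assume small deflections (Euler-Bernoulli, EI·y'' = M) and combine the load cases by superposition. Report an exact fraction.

M(15) = 821/96 kN·m

Load 1 — applied couple M₀=7 kN·m at a=5 m (b=L-a=15):
  M_1 = R_Ax - M_A - M₀  [x>a] with R_A=63/160, M_A=-21/16 = (63/160)·15 - (-21/16) - 7 = 7/32 kN·m
Load 2 — uniform load w=2 kN/m over full span:
  M_2 = wLx/2 - wL²/12 - wx²/2 = 2·20·15/2 - 2·20²/12 - 2·15²/2 = 25/3 kN·m
Superposition: M = Σ M_i = 821/96 kN·m ≈ 8.552083 kN·m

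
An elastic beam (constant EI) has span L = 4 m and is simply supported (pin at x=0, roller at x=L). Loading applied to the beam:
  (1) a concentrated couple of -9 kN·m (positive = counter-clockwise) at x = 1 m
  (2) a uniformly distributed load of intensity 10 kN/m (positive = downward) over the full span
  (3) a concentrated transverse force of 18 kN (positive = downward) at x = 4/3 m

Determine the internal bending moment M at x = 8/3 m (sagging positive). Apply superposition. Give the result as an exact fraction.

Load 1 — applied couple M₀=-9 kN·m at a=1 m (b=L-a=3):
  M_1 = M₀x/L - M₀  [x>a] = (-9)·(8/3)/4 - (-9) = 3 kN·m
Load 2 — uniform load w=10 kN/m over full span:
  M_2 = wx(L-x)/2 = 10·(8/3)·(4-(8/3))/2 = 160/9 kN·m
Load 3 — point force P=18 kN at a=4/3 m (b=L-a=8/3):
  M_3 = Pa(L-x)/L  [x>a] = 18·(4/3)·(4-(8/3))/4 = 8 kN·m
Superposition: M = Σ M_i = 259/9 kN·m ≈ 28.777778 kN·m

M(8/3) = 259/9 kN·m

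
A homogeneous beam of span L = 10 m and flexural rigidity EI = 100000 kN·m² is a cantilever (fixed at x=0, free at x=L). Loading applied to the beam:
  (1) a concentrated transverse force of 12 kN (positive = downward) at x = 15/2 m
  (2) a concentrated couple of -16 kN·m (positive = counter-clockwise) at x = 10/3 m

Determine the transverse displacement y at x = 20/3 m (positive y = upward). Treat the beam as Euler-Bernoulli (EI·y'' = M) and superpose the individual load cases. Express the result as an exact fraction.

y(20/3) = -113/6750 m

Load 1 — point force P=12 kN at a=15/2 m (b=L-a=5/2):
  y_1 = -Px²(3a-x)/(6EI)  [x≤a] = -12·(20/3)²·(3·(15/2)-(20/3))/(6·100000) = -19/1350 m
Load 2 — applied couple M₀=-16 kN·m at a=10/3 m (b=L-a=20/3):
  y_2 = M₀a(2x-a)/(2EI)  [x>a] = (-16)·(10/3)·(2·(20/3)-(10/3))/(2·100000) = -1/375 m
Superposition: y = Σ y_i = -113/6750 m ≈ -0.016741 m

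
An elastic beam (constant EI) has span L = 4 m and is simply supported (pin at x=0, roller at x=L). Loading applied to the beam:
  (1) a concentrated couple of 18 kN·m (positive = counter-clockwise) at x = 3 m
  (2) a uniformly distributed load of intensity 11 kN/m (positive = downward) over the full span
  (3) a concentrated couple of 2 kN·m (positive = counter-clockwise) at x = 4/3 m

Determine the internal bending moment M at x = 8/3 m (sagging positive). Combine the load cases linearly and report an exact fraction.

M(8/3) = 278/9 kN·m

Load 1 — applied couple M₀=18 kN·m at a=3 m (b=L-a=1):
  M_1 = M₀x/L  [x≤a] = 18·(8/3)/4 = 12 kN·m
Load 2 — uniform load w=11 kN/m over full span:
  M_2 = wx(L-x)/2 = 11·(8/3)·(4-(8/3))/2 = 176/9 kN·m
Load 3 — applied couple M₀=2 kN·m at a=4/3 m (b=L-a=8/3):
  M_3 = M₀x/L - M₀  [x>a] = 2·(8/3)/4 - 2 = -2/3 kN·m
Superposition: M = Σ M_i = 278/9 kN·m ≈ 30.888889 kN·m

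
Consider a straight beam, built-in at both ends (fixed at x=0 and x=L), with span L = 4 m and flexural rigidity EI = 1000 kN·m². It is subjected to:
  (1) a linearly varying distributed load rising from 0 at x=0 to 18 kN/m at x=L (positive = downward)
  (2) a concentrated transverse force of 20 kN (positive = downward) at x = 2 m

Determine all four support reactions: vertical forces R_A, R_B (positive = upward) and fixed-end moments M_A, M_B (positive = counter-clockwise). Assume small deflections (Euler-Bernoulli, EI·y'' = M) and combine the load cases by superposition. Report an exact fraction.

R_A = 104/5 kN, M_A = 98/5 kN·m, R_B = 176/5 kN, M_B = -122/5 kN·m

Load 1 — triangular load w₀=18 kN/m (0→w₀ over full span):
  R_A = 3w₀L/20 = 3·18·4/20 = 54/5 kN
  M_A = w₀L²/30 = 18·4²/30 = 48/5 kN·m
  R_B = 7w₀L/20 = 7·18·4/20 = 126/5 kN
  M_B = -w₀L²/20 = -18·4²/20 = -72/5 kN·m
Load 2 — point force P=20 kN at a=2 m (b=L-a=2):
  R_A = Pb²(3a+b)/L³ = 20·2²·(3·2+2)/4³ = 10 kN
  M_A = Pab²/L² = 20·2·2²/4² = 10 kN·m
  R_B = Pa²(a+3b)/L³ = 20·2²·(2+3·2)/4³ = 10 kN
  M_B = -Pa²b/L² = -20·2²·2/4² = -10 kN·m
Superposition: R_A = 104/5 kN, M_A = 98/5 kN·m, R_B = 176/5 kN, M_B = -122/5 kN·m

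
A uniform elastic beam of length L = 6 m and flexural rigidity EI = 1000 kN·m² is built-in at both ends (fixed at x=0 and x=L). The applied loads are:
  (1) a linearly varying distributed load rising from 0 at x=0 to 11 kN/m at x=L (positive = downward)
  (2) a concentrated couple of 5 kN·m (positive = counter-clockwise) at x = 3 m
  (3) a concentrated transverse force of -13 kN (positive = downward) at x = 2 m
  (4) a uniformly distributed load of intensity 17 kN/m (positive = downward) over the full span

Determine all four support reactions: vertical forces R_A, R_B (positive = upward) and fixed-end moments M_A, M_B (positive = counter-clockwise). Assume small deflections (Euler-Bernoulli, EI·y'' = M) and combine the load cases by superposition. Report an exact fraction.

Load 1 — triangular load w₀=11 kN/m (0→w₀ over full span):
  R_A = 3w₀L/20 = 3·11·6/20 = 99/10 kN
  M_A = w₀L²/30 = 11·6²/30 = 66/5 kN·m
  R_B = 7w₀L/20 = 7·11·6/20 = 231/10 kN
  M_B = -w₀L²/20 = -11·6²/20 = -99/5 kN·m
Load 2 — applied couple M₀=5 kN·m at a=3 m (b=L-a=3):
  R_A = 6M₀ab/L³ = 6·5·3·3/6³ = 5/4 kN
  M_A = M₀b(2a-b)/L² = 5·3·(2·3-3)/6² = 5/4 kN·m
  R_B = -6M₀ab/L³ = -6·5·3·3/6³ = -5/4 kN
  M_B = M₀a(2b-a)/L² = 5·3·(2·3-3)/6² = 5/4 kN·m
Load 3 — point force P=-13 kN at a=2 m (b=L-a=4):
  R_A = Pb²(3a+b)/L³ = (-13)·4²·(3·2+4)/6³ = -260/27 kN
  M_A = Pab²/L² = (-13)·2·4²/6² = -104/9 kN·m
  R_B = Pa²(a+3b)/L³ = (-13)·2²·(2+3·4)/6³ = -91/27 kN
  M_B = -Pa²b/L² = -(-13)·2²·4/6² = 52/9 kN·m
Load 4 — uniform load w=17 kN/m over full span:
  R_A = wL/2 = 17·6/2 = 51 kN
  M_A = wL²/12 = 17·6²/12 = 51 kN·m
  R_B = wL/2 = 17·6/2 = 51 kN
  M_B = -wL²/12 = -17·6²/12 = -51 kN·m
Superposition: R_A = 28361/540 kN, M_A = 9701/180 kN·m, R_B = 37519/540 kN, M_B = -11479/180 kN·m

R_A = 28361/540 kN, M_A = 9701/180 kN·m, R_B = 37519/540 kN, M_B = -11479/180 kN·m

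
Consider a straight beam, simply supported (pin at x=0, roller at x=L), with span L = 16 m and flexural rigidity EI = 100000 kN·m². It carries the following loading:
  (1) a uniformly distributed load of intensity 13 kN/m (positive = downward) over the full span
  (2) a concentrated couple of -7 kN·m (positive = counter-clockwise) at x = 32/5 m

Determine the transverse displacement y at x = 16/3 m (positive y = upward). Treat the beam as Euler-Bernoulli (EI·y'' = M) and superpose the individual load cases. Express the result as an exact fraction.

y(16/3) = -1834012/18984375 m

Load 1 — uniform load w=13 kN/m over full span:
  y_1 = -wx(L³-2Lx²+x³)/(24EI) = -13·(16/3)·(16³-2·16·(16/3)²+(16/3)³)/(24·100000) = -73216/759375 m
Load 2 — applied couple M₀=-7 kN·m at a=32/5 m (b=L-a=48/5):
  y_2 = (M₀x³/(6L)+C₁x)/EI  [x≤a] with C₁=M₀(3b²-L²)/(6L)=-112/75 = ((-7)·(16/3)³/(6·16)+(-112/75)·(16/3))/100000 = -1204/6328125 m
Superposition: y = Σ y_i = -1834012/18984375 m ≈ -0.096606 m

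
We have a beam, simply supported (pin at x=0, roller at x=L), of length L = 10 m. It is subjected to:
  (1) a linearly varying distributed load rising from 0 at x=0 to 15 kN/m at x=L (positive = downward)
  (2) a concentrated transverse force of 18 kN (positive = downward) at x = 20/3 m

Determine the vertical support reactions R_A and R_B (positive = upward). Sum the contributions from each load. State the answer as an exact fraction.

Load 1 — triangular load w₀=15 kN/m (0→w₀ over full span):
  R_A = w₀L/6 = 15·10/6 = 25 kN
  R_B = w₀L/3 = 15·10/3 = 50 kN
Load 2 — point force P=18 kN at a=20/3 m (b=L-a=10/3):
  R_A = Pb/L = 18·(10/3)/10 = 6 kN
  R_B = Pa/L = 18·(20/3)/10 = 12 kN
Superposition: R_A = 31 kN, R_B = 62 kN

R_A = 31 kN, R_B = 62 kN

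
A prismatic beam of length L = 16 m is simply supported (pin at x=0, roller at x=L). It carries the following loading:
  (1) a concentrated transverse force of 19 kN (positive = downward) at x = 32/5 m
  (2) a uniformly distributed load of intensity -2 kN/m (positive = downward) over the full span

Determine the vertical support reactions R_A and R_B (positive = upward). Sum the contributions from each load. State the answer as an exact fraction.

R_A = -23/5 kN, R_B = -42/5 kN

Load 1 — point force P=19 kN at a=32/5 m (b=L-a=48/5):
  R_A = Pb/L = 19·(48/5)/16 = 57/5 kN
  R_B = Pa/L = 19·(32/5)/16 = 38/5 kN
Load 2 — uniform load w=-2 kN/m over full span:
  R_A = wL/2 = (-2)·16/2 = -16 kN
  R_B = wL/2 = (-2)·16/2 = -16 kN
Superposition: R_A = -23/5 kN, R_B = -42/5 kN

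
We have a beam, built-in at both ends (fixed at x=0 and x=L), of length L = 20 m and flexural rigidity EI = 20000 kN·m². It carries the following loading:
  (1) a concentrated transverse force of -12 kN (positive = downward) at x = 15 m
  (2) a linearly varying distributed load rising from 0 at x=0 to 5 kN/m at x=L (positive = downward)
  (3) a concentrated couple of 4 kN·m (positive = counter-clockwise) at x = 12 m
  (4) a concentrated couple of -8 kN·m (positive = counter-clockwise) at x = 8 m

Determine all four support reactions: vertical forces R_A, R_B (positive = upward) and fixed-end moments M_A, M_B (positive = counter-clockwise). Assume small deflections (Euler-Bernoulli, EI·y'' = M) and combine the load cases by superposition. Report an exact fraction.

R_A = 12837/1000 kN, M_A = 16721/300 kN·m, R_B = 25163/1000 kN, M_B = -6833/100 kN·m

Load 1 — point force P=-12 kN at a=15 m (b=L-a=5):
  R_A = Pb²(3a+b)/L³ = (-12)·5²·(3·15+5)/20³ = -15/8 kN
  M_A = Pab²/L² = (-12)·15·5²/20² = -45/4 kN·m
  R_B = Pa²(a+3b)/L³ = (-12)·15²·(15+3·5)/20³ = -81/8 kN
  M_B = -Pa²b/L² = -(-12)·15²·5/20² = 135/4 kN·m
Load 2 — triangular load w₀=5 kN/m (0→w₀ over full span):
  R_A = 3w₀L/20 = 3·5·20/20 = 15 kN
  M_A = w₀L²/30 = 5·20²/30 = 200/3 kN·m
  R_B = 7w₀L/20 = 7·5·20/20 = 35 kN
  M_B = -w₀L²/20 = -5·20²/20 = -100 kN·m
Load 3 — applied couple M₀=4 kN·m at a=12 m (b=L-a=8):
  R_A = 6M₀ab/L³ = 6·4·12·8/20³ = 36/125 kN
  M_A = M₀b(2a-b)/L² = 4·8·(2·12-8)/20² = 32/25 kN·m
  R_B = -6M₀ab/L³ = -6·4·12·8/20³ = -36/125 kN
  M_B = M₀a(2b-a)/L² = 4·12·(2·8-12)/20² = 12/25 kN·m
Load 4 — applied couple M₀=-8 kN·m at a=8 m (b=L-a=12):
  R_A = 6M₀ab/L³ = 6·(-8)·8·12/20³ = -72/125 kN
  M_A = M₀b(2a-b)/L² = (-8)·12·(2·8-12)/20² = -24/25 kN·m
  R_B = -6M₀ab/L³ = -6·(-8)·8·12/20³ = 72/125 kN
  M_B = M₀a(2b-a)/L² = (-8)·8·(2·12-8)/20² = -64/25 kN·m
Superposition: R_A = 12837/1000 kN, M_A = 16721/300 kN·m, R_B = 25163/1000 kN, M_B = -6833/100 kN·m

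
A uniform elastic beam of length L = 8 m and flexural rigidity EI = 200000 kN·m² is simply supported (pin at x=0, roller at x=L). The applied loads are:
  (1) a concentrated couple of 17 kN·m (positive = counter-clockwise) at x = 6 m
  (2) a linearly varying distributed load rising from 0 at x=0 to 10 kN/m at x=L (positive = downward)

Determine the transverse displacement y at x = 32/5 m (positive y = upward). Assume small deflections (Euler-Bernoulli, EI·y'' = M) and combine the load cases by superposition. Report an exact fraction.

y(32/5) = -301321/312500000 m

Load 1 — applied couple M₀=17 kN·m at a=6 m (b=L-a=2):
  y_1 = (M₀x³/(6L)-M₀(x-a)²/2+C₁x)/EI  [x>a] with C₁=M₀(3b²-L²)/(6L)=-221/12 = (17·(32/5)³/(6·8)-17·((32/5)-6)²/2+(-221/12)·(32/5))/200000 = -1649/12500000 m
Load 2 — triangular load w₀=10 kN/m (0→w₀ over full span):
  y_2 = -w₀x(7L⁴-10L²x²+3x⁴)/(360LEI) = -10·(32/5)·(7·8⁴-10·8²·(32/5)²+3·(32/5)⁴)/(360·8·200000) = -8128/9765625 m
Superposition: y = Σ y_i = -301321/312500000 m ≈ -0.000964 m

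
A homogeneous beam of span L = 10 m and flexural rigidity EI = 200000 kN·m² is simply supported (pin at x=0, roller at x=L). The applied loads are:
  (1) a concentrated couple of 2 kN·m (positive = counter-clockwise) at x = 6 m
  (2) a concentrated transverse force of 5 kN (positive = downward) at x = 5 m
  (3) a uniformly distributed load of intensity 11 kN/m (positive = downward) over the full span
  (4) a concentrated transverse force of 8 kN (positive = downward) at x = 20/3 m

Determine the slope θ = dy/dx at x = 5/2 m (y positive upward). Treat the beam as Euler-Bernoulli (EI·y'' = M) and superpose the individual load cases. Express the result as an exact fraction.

Load 1 — applied couple M₀=2 kN·m at a=6 m (b=L-a=4):
  θ_1 = (M₀x²/(2L)+C₁)/EI  [x≤a] with C₁=M₀(3b²-L²)/(6L)=-26/15 = (2·(5/2)²/(2·10)+(-26/15))/200000 = -133/24000000 rad
Load 2 — point force P=5 kN at a=5 m (b=L-a=5):
  θ_2 = -Pb(L²-b²-3x²)/(6LEI)  [x≤a] = -5·5·(10²-5²-3·(5/2)²)/(6·10·200000) = -3/25600 rad
Load 3 — uniform load w=11 kN/m over full span:
  θ_3 = -w(L³-6Lx²+4x³)/(24EI) = -11·(10³-6·10·(5/2)²+4·(5/2)³)/(24·200000) = -121/76800 rad
Load 4 — point force P=8 kN at a=20/3 m (b=L-a=10/3):
  θ_4 = -Pb(L²-b²-3x²)/(6LEI)  [x≤a] = -8·(10/3)·(10²-(10/3)²-3·(5/2)²)/(6·10·200000) = -101/648000 rad
Superposition: θ = Σ θ_i = -600733/324000000 rad ≈ -0.001854 rad

θ(5/2) = -600733/324000000 rad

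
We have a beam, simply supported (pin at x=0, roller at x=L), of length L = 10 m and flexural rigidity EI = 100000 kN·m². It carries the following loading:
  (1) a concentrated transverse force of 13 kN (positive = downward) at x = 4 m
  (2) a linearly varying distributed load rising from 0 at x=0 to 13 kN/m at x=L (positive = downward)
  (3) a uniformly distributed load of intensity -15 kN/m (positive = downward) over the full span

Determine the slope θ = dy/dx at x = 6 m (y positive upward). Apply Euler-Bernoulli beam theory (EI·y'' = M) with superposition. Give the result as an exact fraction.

θ(6) = -781/900000 rad

Load 1 — point force P=13 kN at a=4 m (b=L-a=6):
  θ_1 = -Pa(2L²-6Lx+3x²+a²)/(6LEI)  [x>a] = -13·4·(2·10²-6·10·6+3·6²+4²)/(6·10·100000) = 39/125000 rad
Load 2 — triangular load w₀=13 kN/m (0→w₀ over full span):
  θ_2 = -w₀(7L⁴-30L²x²+15x⁴)/(360LEI) = -13·(7·10⁴-30·10²·6²+15·6⁴)/(360·10·100000) = 377/562500 rad
Load 3 — uniform load w=-15 kN/m over full span:
  θ_3 = -w(L³-6Lx²+4x³)/(24EI) = -(-15)·(10³-6·10·6²+4·6³)/(24·100000) = -37/20000 rad
Superposition: θ = Σ θ_i = -781/900000 rad ≈ -0.000868 rad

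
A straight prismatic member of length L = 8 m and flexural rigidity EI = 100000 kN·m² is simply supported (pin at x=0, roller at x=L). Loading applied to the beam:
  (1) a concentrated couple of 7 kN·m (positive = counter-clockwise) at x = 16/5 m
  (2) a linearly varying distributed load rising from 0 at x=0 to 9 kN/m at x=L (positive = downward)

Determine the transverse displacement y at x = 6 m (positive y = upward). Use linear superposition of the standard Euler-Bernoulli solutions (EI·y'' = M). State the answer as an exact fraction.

Load 1 — applied couple M₀=7 kN·m at a=16/5 m (b=L-a=24/5):
  y_1 = (M₀x³/(6L)-M₀(x-a)²/2+C₁x)/EI  [x>a] with C₁=M₀(3b²-L²)/(6L)=56/75 = (7·6³/(6·8)-7·(6-(16/5))²/2+(56/75)·6)/100000 = 427/5000000 m
Load 2 — triangular load w₀=9 kN/m (0→w₀ over full span):
  y_2 = -w₀x(7L⁴-10L²x²+3x⁴)/(360LEI) = -9·6·(7·8⁴-10·8²·6²+3·6⁴)/(360·8·100000) = -357/200000 m
Superposition: y = Σ y_i = -4249/2500000 m ≈ -0.001700 m

y(6) = -4249/2500000 m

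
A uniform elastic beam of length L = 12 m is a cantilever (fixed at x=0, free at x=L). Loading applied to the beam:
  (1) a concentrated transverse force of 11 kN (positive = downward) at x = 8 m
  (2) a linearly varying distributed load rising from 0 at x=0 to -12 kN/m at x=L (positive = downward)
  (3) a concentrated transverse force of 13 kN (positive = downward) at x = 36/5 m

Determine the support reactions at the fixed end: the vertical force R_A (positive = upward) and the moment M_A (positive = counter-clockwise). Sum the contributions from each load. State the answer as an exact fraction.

Load 1 — point force P=11 kN at a=8 m (b=L-a=4):
  R_A = P = 11 kN
  M_A = Pa = 11·8 = 88 kN·m
Load 2 — triangular load w₀=-12 kN/m (0→w₀ over full span):
  R_A = w₀L/2 = (-12)·12/2 = -72 kN
  M_A = w₀L²/3 = (-12)·12²/3 = -576 kN·m
Load 3 — point force P=13 kN at a=36/5 m (b=L-a=24/5):
  R_A = P = 13 kN
  M_A = Pa = 13·(36/5) = 468/5 kN·m
Superposition: R_A = -48 kN, M_A = -1972/5 kN·m

R_A = -48 kN, M_A = -1972/5 kN·m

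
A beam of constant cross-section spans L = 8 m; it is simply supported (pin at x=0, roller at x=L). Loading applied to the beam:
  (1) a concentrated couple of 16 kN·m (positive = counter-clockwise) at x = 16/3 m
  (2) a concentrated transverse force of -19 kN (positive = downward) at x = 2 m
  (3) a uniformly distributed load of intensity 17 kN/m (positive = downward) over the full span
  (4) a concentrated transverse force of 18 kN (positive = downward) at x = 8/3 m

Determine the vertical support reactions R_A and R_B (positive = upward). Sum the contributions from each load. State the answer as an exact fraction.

R_A = 271/4 kN, R_B = 269/4 kN

Load 1 — applied couple M₀=16 kN·m at a=16/3 m (b=L-a=8/3):
  R_A = M₀/L = 16/8 = 2 kN
  R_B = -M₀/L = -16/8 = -2 kN
Load 2 — point force P=-19 kN at a=2 m (b=L-a=6):
  R_A = Pb/L = (-19)·6/8 = -57/4 kN
  R_B = Pa/L = (-19)·2/8 = -19/4 kN
Load 3 — uniform load w=17 kN/m over full span:
  R_A = wL/2 = 17·8/2 = 68 kN
  R_B = wL/2 = 17·8/2 = 68 kN
Load 4 — point force P=18 kN at a=8/3 m (b=L-a=16/3):
  R_A = Pb/L = 18·(16/3)/8 = 12 kN
  R_B = Pa/L = 18·(8/3)/8 = 6 kN
Superposition: R_A = 271/4 kN, R_B = 269/4 kN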